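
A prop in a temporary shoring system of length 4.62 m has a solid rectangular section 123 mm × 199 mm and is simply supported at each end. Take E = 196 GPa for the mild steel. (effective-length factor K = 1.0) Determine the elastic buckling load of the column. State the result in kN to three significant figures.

Buckling occurs about the weak axis: I_min = h·b³/12 with b = 123 mm (the shorter side).
I_min = 199×123³/12 = 3.086×10^7 mm⁴
I = 3.086×10^7 mm⁴ = 3.086×10^-5 m⁴
Effective length L_e = K·L = 1 × 4.62 = 4.620 m
P_cr = π²EI / L_e² = π² × 196×10⁹ × 3.086×10^-5 / 4.620² = 2.797×10^6 N

P_cr ≈ 2800 kN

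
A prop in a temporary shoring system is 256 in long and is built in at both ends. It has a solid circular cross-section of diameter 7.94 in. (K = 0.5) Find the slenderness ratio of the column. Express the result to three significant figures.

λ ≈ 64.5

I = πd⁴/64 = π×7.94⁴/64 = 195.1 in⁴
A = 49.51 in²;  r_min = √(I/A) = √(195.1/49.51) = 1.985 in
L_e = K·L = 0.5 × 256 = 128.0 in
λ = L_e / r_min = 128.00 / 1.985 = 64.5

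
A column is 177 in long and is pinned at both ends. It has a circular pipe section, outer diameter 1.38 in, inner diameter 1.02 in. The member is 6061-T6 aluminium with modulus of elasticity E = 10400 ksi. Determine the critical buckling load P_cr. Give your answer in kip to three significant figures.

P_cr ≈ 0.409 kip

d_o = 1.38 in, d_i = 1.02 in
I = π(d_o⁴ − d_i⁴)/64 = π(1.38⁴ − 1.020⁴)/64 = 0.1249 in⁴
Effective length L_e = K·L = 1 × 177 = 177.0 in
P_cr = π²EI / L_e² = π² × 10400×10³ × 0.1249 / 177.0² = 409.2 lb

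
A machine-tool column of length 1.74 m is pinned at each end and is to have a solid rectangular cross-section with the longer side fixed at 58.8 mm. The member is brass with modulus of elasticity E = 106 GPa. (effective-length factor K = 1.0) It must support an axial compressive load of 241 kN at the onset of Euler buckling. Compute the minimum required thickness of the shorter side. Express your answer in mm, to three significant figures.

L_e = K·L = 1 × 1.74 = 1.740 m
Required I = P_cr·L_e²/(π²E) = 2.410×10^5 × 1.740² / (π² × 1.06×10^11) = 6.974×10^-7 m⁴
I_req = 6.974×10^5 mm⁴
Rectangle, weak axis: I_min = h·b³/12 with h = 58.8 mm fixed  ⇒  b = (12I/h)^(1/3) = 52.2 mm

b ≈ 52.2 mm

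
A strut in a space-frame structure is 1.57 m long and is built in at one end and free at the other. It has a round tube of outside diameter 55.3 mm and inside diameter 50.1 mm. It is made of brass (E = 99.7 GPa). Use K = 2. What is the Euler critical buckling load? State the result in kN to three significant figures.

P_cr ≈ 15.0 kN

d_o = 55.3 mm, d_i = 50.1 mm
I = π(d_o⁴ − d_i⁴)/64 = π(55.3⁴ − 50.10⁴)/64 = 1.498×10^5 mm⁴
I = 1.498×10^5 mm⁴ = 1.498×10^-7 m⁴
Effective length L_e = K·L = 2 × 1.57 = 3.140 m
P_cr = π²EI / L_e² = π² × 99.7×10⁹ × 1.498×10^-7 / 3.140² = 1.495×10^4 N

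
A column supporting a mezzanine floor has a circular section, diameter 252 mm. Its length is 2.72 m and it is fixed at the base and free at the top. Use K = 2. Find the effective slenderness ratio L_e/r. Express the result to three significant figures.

For a solid circle r = d/4 = 252/4 = 63.00 mm
L_e = K·L = 2 × 2.72 m = 5.440 m = 5440.0 mm
λ = L_e / r_min = 5440.0 / 63.00 = 86.3

λ ≈ 86.3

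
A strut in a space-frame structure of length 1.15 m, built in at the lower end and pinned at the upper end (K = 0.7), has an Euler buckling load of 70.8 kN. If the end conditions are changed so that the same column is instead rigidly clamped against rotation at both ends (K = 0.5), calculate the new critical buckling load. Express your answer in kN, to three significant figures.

P_cr ∝ 1/K², so P_cr,new = P_cr,old × (K_old/K_new)² = 70.8 × (0.7/0.5)²
= 70.8 × 1.960 = 139 kN

P_cr ≈ 139 kN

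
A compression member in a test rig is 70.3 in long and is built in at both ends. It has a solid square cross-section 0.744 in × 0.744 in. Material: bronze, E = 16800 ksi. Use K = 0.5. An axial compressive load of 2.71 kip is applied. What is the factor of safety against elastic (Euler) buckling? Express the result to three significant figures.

I = a⁴/12 = 0.744⁴/12 = 2.553×10^-2 in⁴
Effective length L_e = K·L = 0.5 × 70.3 = 35.15 in
P_cr = π²EI / L_e² = π² × 16800×10³ × 2.553×10^-2 / 35.15² = 3.427×10^3 lb
Factor of safety n = P_cr / P = 3.4266 / 2.71 = 1.26

n ≈ 1.26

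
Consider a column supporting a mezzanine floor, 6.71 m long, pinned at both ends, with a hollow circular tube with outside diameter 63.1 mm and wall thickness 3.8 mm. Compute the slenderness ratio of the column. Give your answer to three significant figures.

Inner diameter d_i = 63.1 − 2×3.8 = 55.50 mm
I = π(d_o⁴ − d_i⁴)/64 = π(63.1⁴ − 55.50⁴)/64 = 3.125×10^5 mm⁴
A = 707.9 mm²;  r_min = √(I/A) = √(3.125×10^5/707.9) = 21.01 mm
L_e = K·L = 1 × 6.71 m = 6.710 m = 6710.0 mm
λ = L_e / r_min = 6710.0 / 21.01 = 319

λ ≈ 319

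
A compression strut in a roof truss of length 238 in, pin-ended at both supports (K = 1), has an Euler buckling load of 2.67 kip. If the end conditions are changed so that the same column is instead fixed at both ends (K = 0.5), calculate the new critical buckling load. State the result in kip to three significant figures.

P_cr ∝ 1/K², so P_cr,new = P_cr,old × (K_old/K_new)² = 2.67 × (1/0.5)²
= 2.67 × 4.000 = 10.7 kip

P_cr ≈ 10.7 kip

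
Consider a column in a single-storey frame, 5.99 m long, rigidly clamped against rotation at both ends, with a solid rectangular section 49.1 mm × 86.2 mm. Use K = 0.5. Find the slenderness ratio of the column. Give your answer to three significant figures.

For a rectangle r_min = b/√12 = 49.1/√12 = 14.17 mm
L_e = K·L = 0.5 × 5.99 m = 2.995 m = 2995.0 mm
λ = L_e / r_min = 2995.0 / 14.17 = 211

λ ≈ 211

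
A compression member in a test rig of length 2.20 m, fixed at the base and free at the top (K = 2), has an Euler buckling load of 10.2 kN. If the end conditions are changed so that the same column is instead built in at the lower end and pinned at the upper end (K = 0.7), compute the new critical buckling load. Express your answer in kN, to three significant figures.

P_cr ∝ 1/K², so P_cr,new = P_cr,old × (K_old/K_new)² = 10.2 × (2/0.7)²
= 10.2 × 8.163 = 83.3 kN

P_cr ≈ 83.3 kN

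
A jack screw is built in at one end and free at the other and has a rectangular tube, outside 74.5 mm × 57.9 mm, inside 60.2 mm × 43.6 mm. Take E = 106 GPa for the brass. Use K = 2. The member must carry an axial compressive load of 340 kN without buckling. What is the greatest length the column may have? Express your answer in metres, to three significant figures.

Weak-axis I_min = (h_o·b_o³ − h_i·b_i³)/12 with b_o = 57.9, b_i = 43.60 mm (shorter outer/inner sides).
I_min = (74.5×57.9³ − 60.20×43.60³)/12 = 7.893×10^5 mm⁴
I = 7.893×10^-7 m⁴
At the buckling limit P_cr = P = 3.400×10^5 N
From P_cr = π²EI/(K·L)²:  L = (1/K)·√(π²EI/P_cr) = (1/2)·√(π²×1.06×10^11×7.893×10^-7/3.400×10^5)
L = 0.779 m

L_max ≈ 0.779 m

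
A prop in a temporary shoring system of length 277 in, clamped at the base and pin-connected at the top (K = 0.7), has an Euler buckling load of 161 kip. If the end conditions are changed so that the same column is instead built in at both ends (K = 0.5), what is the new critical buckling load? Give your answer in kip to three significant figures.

P_cr ≈ 316 kip

P_cr ∝ 1/K², so P_cr,new = P_cr,old × (K_old/K_new)² = 161 × (0.7/0.5)²
= 161 × 1.960 = 316 kip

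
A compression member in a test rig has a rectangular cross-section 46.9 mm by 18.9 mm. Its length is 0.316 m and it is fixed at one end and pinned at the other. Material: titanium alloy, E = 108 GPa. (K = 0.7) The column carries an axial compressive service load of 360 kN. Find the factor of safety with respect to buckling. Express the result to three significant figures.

n ≈ 1.60

Buckling occurs about the weak axis: I_min = h·b³/12 with b = 18.9 mm (the shorter side).
I_min = 46.9×18.9³/12 = 2.639×10^4 mm⁴
I = 2.639×10^4 mm⁴ = 2.639×10^-8 m⁴
Effective length L_e = K·L = 0.7 × 0.316 = 0.2212 m
P_cr = π²EI / L_e² = π² × 108×10⁹ × 2.639×10^-8 / 0.2212² = 5.748×10^5 N
Factor of safety n = P_cr / P = 574.82 / 360 = 1.60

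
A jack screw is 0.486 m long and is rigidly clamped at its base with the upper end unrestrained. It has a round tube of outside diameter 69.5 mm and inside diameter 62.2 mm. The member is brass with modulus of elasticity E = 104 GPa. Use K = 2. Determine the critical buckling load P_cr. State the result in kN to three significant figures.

P_cr ≈ 446 kN

d_o = 69.5 mm, d_i = 62.2 mm
I = π(d_o⁴ − d_i⁴)/64 = π(69.5⁴ − 62.20⁴)/64 = 4.105×10^5 mm⁴
I = 4.105×10^5 mm⁴ = 4.105×10^-7 m⁴
Effective length L_e = K·L = 2 × 0.486 = 0.9720 m
P_cr = π²EI / L_e² = π² × 104×10⁹ × 4.105×10^-7 / 0.9720² = 4.460×10^5 N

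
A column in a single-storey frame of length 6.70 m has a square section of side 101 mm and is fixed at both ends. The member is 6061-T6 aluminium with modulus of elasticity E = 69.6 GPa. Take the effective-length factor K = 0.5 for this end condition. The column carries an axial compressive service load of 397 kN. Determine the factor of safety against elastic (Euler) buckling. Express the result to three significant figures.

I = a⁴/12 = 101⁴/12 = 8.672×10^6 mm⁴
I = 8.672×10^6 mm⁴ = 8.672×10^-6 m⁴
Effective length L_e = K·L = 0.5 × 6.70 = 3.350 m
P_cr = π²EI / L_e² = π² × 69.6×10⁹ × 8.672×10^-6 / 3.350² = 5.308×10^5 N
Factor of safety n = P_cr / P = 530.79 / 397 = 1.34

n ≈ 1.34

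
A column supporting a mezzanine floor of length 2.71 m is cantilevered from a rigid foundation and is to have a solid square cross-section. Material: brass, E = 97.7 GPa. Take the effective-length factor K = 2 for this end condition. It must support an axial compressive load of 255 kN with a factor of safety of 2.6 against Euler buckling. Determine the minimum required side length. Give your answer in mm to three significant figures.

a ≈ 125 mm

Required P_cr = n·P = 2.6 × 255 = 663.0 kN
L_e = K·L = 2 × 2.71 = 5.420 m
Required I = P_cr·L_e²/(π²E) = 6.630×10^5 × 5.420² / (π² × 9.77×10^10) = 2.020×10^-5 m⁴
I_req = 2.020×10^7 mm⁴
Solid square: I = a⁴/12  ⇒  a = (12I)^(1/4) = (12×2.020×10^7)^(1/4) = 125 mm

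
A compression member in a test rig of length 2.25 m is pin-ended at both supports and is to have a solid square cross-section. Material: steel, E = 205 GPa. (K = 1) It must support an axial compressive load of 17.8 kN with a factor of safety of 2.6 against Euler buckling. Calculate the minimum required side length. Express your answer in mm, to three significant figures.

Required P_cr = n·P = 2.6 × 17.8 = 46.28 kN
L_e = K·L = 1 × 2.25 = 2.250 m
Required I = P_cr·L_e²/(π²E) = 4.628×10^4 × 2.250² / (π² × 2.05×10^11) = 1.158×10^-7 m⁴
I_req = 1.158×10^5 mm⁴
Solid square: I = a⁴/12  ⇒  a = (12I)^(1/4) = (12×1.158×10^5)^(1/4) = 34.3 mm

a ≈ 34.3 mm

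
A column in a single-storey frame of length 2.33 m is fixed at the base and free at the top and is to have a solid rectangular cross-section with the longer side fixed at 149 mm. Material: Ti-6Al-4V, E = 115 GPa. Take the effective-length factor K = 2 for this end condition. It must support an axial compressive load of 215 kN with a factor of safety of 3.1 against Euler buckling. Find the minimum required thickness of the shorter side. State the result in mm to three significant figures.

Required P_cr = n·P = 3.1 × 215 = 666.5 kN
L_e = K·L = 2 × 2.33 = 4.660 m
Required I = P_cr·L_e²/(π²E) = 6.665×10^5 × 4.660² / (π² × 1.15×10^11) = 1.275×10^-5 m⁴
I_req = 1.275×10^7 mm⁴
Rectangle, weak axis: I_min = h·b³/12 with h = 149 mm fixed  ⇒  b = (12I/h)^(1/3) = 101 mm

b ≈ 101 mm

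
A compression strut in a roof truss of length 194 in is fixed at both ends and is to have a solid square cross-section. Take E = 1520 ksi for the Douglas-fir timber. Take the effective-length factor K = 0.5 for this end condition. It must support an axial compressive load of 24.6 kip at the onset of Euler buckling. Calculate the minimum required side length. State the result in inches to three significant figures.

a ≈ 3.69 in

L_e = K·L = 0.5 × 194 = 97.00 in
Required I = P_cr·L_e²/(π²E) = 2.460×10^4 × 97.00² / (π² × 1.52×10^6) = 15.43 in⁴
Solid square: I = a⁴/12  ⇒  a = (12I)^(1/4) = (12×15.43)^(1/4) = 3.69 in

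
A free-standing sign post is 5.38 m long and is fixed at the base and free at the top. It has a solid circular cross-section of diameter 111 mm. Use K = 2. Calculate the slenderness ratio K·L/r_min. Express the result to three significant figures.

λ ≈ 388

For a solid circle r = d/4 = 111/4 = 27.75 mm
L_e = K·L = 2 × 5.38 m = 10.76 m = 10760 mm
λ = L_e / r_min = 10760 / 27.75 = 388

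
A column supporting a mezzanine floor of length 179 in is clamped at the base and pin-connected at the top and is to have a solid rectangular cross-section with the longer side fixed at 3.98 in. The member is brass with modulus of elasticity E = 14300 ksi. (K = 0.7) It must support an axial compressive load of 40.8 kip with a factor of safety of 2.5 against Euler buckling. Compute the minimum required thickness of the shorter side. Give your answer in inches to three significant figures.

Required P_cr = n·P = 2.5 × 40.8 = 102.0 kip
L_e = K·L = 0.7 × 179 = 125.3 in
Required I = P_cr·L_e²/(π²E) = 1.020×10^5 × 125.3² / (π² × 1.43×10^7) = 11.35 in⁴
Rectangle, weak axis: I_min = h·b³/12 with h = 3.98 in fixed  ⇒  b = (12I/h)^(1/3) = 3.25 in

b ≈ 3.25 in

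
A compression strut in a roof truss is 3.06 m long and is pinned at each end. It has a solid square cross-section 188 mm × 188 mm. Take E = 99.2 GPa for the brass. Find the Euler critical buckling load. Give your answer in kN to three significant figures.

P_cr ≈ 10900 kN

I = a⁴/12 = 188⁴/12 = 1.041×10^8 mm⁴
I = 1.041×10^8 mm⁴ = 1.041×10^-4 m⁴
Effective length L_e = K·L = 1 × 3.06 = 3.060 m
P_cr = π²EI / L_e² = π² × 99.2×10⁹ × 1.041×10^-4 / 3.060² = 1.088×10^7 N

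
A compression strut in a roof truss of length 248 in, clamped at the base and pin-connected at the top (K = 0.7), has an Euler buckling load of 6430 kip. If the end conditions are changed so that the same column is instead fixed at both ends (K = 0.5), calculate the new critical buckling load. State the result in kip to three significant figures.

P_cr ∝ 1/K², so P_cr,new = P_cr,old × (K_old/K_new)² = 6430 × (0.7/0.5)²
= 6430 × 1.960 = 12600 kip

P_cr ≈ 12600 kip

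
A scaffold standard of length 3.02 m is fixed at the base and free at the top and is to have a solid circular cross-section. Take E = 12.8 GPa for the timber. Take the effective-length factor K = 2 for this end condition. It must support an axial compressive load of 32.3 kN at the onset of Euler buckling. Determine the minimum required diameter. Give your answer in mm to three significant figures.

L_e = K·L = 2 × 3.02 = 6.040 m
Required I = P_cr·L_e²/(π²E) = 3.230×10^4 × 6.040² / (π² × 1.28×10^10) = 9.328×10^-6 m⁴
I_req = 9.328×10^6 mm⁴
Solid circle: I = πd⁴/64  ⇒  d = (64I/π)^(1/4) = (64×9.328×10^6/π)^(1/4) = 117 mm

d ≈ 117 mm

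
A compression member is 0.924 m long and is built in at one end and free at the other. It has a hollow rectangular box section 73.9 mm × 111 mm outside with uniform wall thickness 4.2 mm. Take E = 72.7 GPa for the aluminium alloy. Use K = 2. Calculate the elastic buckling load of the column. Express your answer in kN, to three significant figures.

P_cr ≈ 280 kN

Inner dimensions: h_i = 111 − 2×4.2 = 102.6 mm, b_i = 73.9 − 2×4.2 = 65.50 mm
Weak-axis I_min = (h_o·b_o³ − h_i·b_i³)/12 with b_o = 73.9, b_i = 65.50 mm (shorter outer/inner sides).
I_min = (111×73.9³ − 102.6×65.50³)/12 = 1.330×10^6 mm⁴
I = 1.330×10^6 mm⁴ = 1.330×10^-6 m⁴
Effective length L_e = K·L = 2 × 0.924 = 1.848 m
P_cr = π²EI / L_e² = π² × 72.7×10⁹ × 1.330×10^-6 / 1.848² = 2.795×10^5 N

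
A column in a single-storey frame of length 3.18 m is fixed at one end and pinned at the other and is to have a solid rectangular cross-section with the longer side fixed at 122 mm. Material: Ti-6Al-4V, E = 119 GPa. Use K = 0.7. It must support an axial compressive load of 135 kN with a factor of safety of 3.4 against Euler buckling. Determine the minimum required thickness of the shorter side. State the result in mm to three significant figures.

Required P_cr = n·P = 3.4 × 135 = 459.0 kN
L_e = K·L = 0.7 × 3.18 = 2.226 m
Required I = P_cr·L_e²/(π²E) = 4.590×10^5 × 2.226² / (π² × 1.19×10^11) = 1.936×10^-6 m⁴
I_req = 1.936×10^6 mm⁴
Rectangle, weak axis: I_min = h·b³/12 with h = 122 mm fixed  ⇒  b = (12I/h)^(1/3) = 57.5 mm

b ≈ 57.5 mm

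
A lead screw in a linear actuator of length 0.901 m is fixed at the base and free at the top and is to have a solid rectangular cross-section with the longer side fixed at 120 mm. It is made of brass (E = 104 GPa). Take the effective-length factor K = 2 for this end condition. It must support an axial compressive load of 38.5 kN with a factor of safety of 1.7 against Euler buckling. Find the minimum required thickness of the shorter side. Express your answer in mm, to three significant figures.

Required P_cr = n·P = 1.7 × 38.5 = 65.45 kN
L_e = K·L = 2 × 0.901 = 1.802 m
Required I = P_cr·L_e²/(π²E) = 6.545×10^4 × 1.802² / (π² × 1.04×10^11) = 2.071×10^-7 m⁴
I_req = 2.071×10^5 mm⁴
Rectangle, weak axis: I_min = h·b³/12 with h = 120 mm fixed  ⇒  b = (12I/h)^(1/3) = 27.5 mm

b ≈ 27.5 mm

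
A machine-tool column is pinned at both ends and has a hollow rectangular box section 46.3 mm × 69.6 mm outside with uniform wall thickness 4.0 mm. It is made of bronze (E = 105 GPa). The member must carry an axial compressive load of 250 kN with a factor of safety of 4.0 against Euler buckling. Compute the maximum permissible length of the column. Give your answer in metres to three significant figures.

L_max ≈ 0.546 m

Inner dimensions: h_i = 69.6 − 2×4.0 = 61.60 mm, b_i = 46.3 − 2×4.0 = 38.30 mm
Weak-axis I_min = (h_o·b_o³ − h_i·b_i³)/12 with b_o = 46.3, b_i = 38.30 mm (shorter outer/inner sides).
I_min = (69.6×46.3³ − 61.60×38.30³)/12 = 2.873×10^5 mm⁴
I = 2.873×10^-7 m⁴
Required critical load P_cr = n·P = 4.0 × 250 = 1000 kN = 1.000×10^6 N
From P_cr = π²EI/(K·L)²:  L = (1/K)·√(π²EI/P_cr) = (1/1)·√(π²×1.05×10^11×2.873×10^-7/1.000×10^6)
L = 0.546 m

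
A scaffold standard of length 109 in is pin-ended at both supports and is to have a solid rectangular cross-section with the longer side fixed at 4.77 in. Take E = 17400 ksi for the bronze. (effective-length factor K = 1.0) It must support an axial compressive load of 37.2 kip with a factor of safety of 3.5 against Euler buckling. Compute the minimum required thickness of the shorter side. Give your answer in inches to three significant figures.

Required P_cr = n·P = 3.5 × 37.2 = 130.2 kip
L_e = K·L = 1 × 109 = 109.0 in
Required I = P_cr·L_e²/(π²E) = 1.302×10^5 × 109.0² / (π² × 1.74×10^7) = 9.008 in⁴
Rectangle, weak axis: I_min = h·b³/12 with h = 4.77 in fixed  ⇒  b = (12I/h)^(1/3) = 2.83 in

b ≈ 2.83 in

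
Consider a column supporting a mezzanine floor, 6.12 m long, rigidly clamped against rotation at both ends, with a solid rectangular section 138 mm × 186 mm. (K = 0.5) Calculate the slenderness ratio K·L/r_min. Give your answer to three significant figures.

λ ≈ 76.8

For a rectangle r_min = b/√12 = 138/√12 = 39.84 mm
L_e = K·L = 0.5 × 6.12 m = 3.060 m = 3060.0 mm
λ = L_e / r_min = 3060.0 / 39.84 = 76.8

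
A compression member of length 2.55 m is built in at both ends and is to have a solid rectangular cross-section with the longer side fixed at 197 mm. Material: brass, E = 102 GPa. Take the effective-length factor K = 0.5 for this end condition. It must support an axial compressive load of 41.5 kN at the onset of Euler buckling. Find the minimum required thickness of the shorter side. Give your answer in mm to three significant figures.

b ≈ 16.0 mm

L_e = K·L = 0.5 × 2.55 = 1.275 m
Required I = P_cr·L_e²/(π²E) = 4.150×10^4 × 1.275² / (π² × 1.02×10^11) = 6.701×10^-8 m⁴
I_req = 6.701×10^4 mm⁴
Rectangle, weak axis: I_min = h·b³/12 with h = 197 mm fixed  ⇒  b = (12I/h)^(1/3) = 16.0 mm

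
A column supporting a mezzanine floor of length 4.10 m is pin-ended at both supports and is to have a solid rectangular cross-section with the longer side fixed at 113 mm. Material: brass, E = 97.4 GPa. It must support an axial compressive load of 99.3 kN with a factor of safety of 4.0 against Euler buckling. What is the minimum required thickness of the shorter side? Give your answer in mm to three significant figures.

b ≈ 90.4 mm

Required P_cr = n·P = 4.0 × 99.3 = 397.2 kN
L_e = K·L = 1 × 4.10 = 4.100 m
Required I = P_cr·L_e²/(π²E) = 3.972×10^5 × 4.100² / (π² × 9.74×10^10) = 6.946×10^-6 m⁴
I_req = 6.946×10^6 mm⁴
Rectangle, weak axis: I_min = h·b³/12 with h = 113 mm fixed  ⇒  b = (12I/h)^(1/3) = 90.4 mm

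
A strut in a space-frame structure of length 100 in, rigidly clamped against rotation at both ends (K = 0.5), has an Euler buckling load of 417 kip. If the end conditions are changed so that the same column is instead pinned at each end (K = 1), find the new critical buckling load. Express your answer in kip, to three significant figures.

P_cr ≈ 104 kip

P_cr ∝ 1/K², so P_cr,new = P_cr,old × (K_old/K_new)² = 417 × (0.5/1)²
= 417 × 0.2500 = 104 kip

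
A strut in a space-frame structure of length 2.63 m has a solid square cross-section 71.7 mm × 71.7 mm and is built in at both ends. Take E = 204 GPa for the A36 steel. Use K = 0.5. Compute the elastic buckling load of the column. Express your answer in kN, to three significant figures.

I = a⁴/12 = 71.7⁴/12 = 2.202×10^6 mm⁴
I = 2.202×10^6 mm⁴ = 2.202×10^-6 m⁴
Effective length L_e = K·L = 0.5 × 2.63 = 1.315 m
P_cr = π²EI / L_e² = π² × 204×10⁹ × 2.202×10^-6 / 1.315² = 2.564×10^6 N

P_cr ≈ 2560 kN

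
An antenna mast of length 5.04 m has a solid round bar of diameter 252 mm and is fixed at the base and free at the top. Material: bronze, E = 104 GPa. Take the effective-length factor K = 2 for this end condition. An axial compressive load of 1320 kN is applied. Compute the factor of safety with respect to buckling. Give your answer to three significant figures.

I = πd⁴/64 = π×252⁴/64 = 1.980×10^8 mm⁴
I = 1.980×10^8 mm⁴ = 1.980×10^-4 m⁴
Effective length L_e = K·L = 2 × 5.04 = 10.08 m
P_cr = π²EI / L_e² = π² × 104×10⁹ × 1.980×10^-4 / 10.08² = 2.000×10^6 N
Factor of safety n = P_cr / P = 1999.8 / 1320 = 1.51

n ≈ 1.51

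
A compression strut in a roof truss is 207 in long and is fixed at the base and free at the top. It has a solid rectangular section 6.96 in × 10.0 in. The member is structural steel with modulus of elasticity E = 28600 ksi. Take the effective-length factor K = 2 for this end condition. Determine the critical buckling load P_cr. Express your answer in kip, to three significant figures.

Buckling occurs about the weak axis: I_min = h·b³/12 with b = 6.96 in (the shorter side).
I_min = 10.0×6.96³/12 = 281.0 in⁴
Effective length L_e = K·L = 2 × 207 = 414.0 in
P_cr = π²EI / L_e² = π² × 28600×10³ × 281.0 / 414.0² = 4.627×10^5 lb

P_cr ≈ 463 kip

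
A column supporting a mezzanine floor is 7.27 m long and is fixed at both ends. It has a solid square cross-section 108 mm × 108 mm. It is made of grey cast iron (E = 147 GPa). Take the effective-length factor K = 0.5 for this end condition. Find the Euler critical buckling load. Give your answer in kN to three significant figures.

P_cr ≈ 1240 kN

I = a⁴/12 = 108⁴/12 = 1.134×10^7 mm⁴
I = 1.134×10^7 mm⁴ = 1.134×10^-5 m⁴
Effective length L_e = K·L = 0.5 × 7.27 = 3.635 m
P_cr = π²EI / L_e² = π² × 147×10⁹ × 1.134×10^-5 / 3.635² = 1.245×10^6 N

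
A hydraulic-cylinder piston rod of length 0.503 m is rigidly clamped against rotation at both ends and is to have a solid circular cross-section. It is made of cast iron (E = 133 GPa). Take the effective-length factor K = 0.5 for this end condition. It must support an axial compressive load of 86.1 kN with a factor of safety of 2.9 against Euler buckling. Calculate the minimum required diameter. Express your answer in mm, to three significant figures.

d ≈ 22.3 mm

Required P_cr = n·P = 2.9 × 86.1 = 249.7 kN
L_e = K·L = 0.5 × 0.503 = 0.2515 m
Required I = P_cr·L_e²/(π²E) = 2.497×10^5 × 0.2515² / (π² × 1.33×10^11) = 1.203×10^-8 m⁴
I_req = 1.203×10^4 mm⁴
Solid circle: I = πd⁴/64  ⇒  d = (64I/π)^(1/4) = (64×1.203×10^4/π)^(1/4) = 22.3 mm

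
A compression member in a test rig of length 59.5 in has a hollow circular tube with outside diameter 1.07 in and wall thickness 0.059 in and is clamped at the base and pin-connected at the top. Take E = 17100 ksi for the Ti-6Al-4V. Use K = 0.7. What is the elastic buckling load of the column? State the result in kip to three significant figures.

P_cr ≈ 2.34 kip

Inner diameter d_i = 1.07 − 2×0.059 = 0.9520 in
I = π(d_o⁴ − d_i⁴)/64 = π(1.07⁴ − 0.9520⁴)/64 = 2.402×10^-2 in⁴
Effective length L_e = K·L = 0.7 × 59.5 = 41.65 in
P_cr = π²EI / L_e² = π² × 17100×10³ × 2.402×10^-2 / 41.65² = 2.337×10^3 lb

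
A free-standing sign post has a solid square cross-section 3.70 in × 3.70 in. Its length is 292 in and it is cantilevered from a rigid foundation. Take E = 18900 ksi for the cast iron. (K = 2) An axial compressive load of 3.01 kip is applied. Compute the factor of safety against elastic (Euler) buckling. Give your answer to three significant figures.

I = a⁴/12 = 3.70⁴/12 = 15.62 in⁴
Effective length L_e = K·L = 2 × 292 = 584.0 in
P_cr = π²EI / L_e² = π² × 18900×10³ × 15.62 / 584.0² = 8.542×10^3 lb
Factor of safety n = P_cr / P = 8.5420 / 3.01 = 2.84

n ≈ 2.84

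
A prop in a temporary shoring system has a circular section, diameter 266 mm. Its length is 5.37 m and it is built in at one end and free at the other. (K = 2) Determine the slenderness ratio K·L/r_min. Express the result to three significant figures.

I = πd⁴/64 = π×266⁴/64 = 2.458×10^8 mm⁴
A = 5.557×10^4 mm²;  r_min = √(I/A) = √(2.458×10^8/5.557×10^4) = 66.50 mm
L_e = K·L = 2 × 5.37 m = 10.74 m = 10740 mm
λ = L_e / r_min = 10740 / 66.50 = 162

λ ≈ 162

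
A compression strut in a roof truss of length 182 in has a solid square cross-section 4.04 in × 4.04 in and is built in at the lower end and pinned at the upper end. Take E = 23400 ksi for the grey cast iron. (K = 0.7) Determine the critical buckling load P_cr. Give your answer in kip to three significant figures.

I = a⁴/12 = 4.04⁴/12 = 22.20 in⁴
Effective length L_e = K·L = 0.7 × 182 = 127.4 in
P_cr = π²EI / L_e² = π² × 23400×10³ × 22.20 / 127.4² = 3.159×10^5 lb

P_cr ≈ 316 kip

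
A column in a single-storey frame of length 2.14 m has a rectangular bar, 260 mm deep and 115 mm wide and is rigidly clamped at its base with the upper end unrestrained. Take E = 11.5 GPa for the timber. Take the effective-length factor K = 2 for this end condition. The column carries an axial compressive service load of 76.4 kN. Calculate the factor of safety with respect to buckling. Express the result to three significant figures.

Buckling occurs about the weak axis: I_min = h·b³/12 with b = 115 mm (the shorter side).
I_min = 260×115³/12 = 3.295×10^7 mm⁴
I = 3.295×10^7 mm⁴ = 3.295×10^-5 m⁴
Effective length L_e = K·L = 2 × 2.14 = 4.280 m
P_cr = π²EI / L_e² = π² × 11.5×10⁹ × 3.295×10^-5 / 4.280² = 2.042×10^5 N
Factor of safety n = P_cr / P = 204.17 / 76.4 = 2.67

n ≈ 2.67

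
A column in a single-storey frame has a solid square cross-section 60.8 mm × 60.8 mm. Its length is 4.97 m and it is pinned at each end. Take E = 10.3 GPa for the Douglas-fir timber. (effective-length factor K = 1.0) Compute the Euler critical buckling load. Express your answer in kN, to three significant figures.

P_cr ≈ 4.69 kN

I = a⁴/12 = 60.8⁴/12 = 1.139×10^6 mm⁴
I = 1.139×10^6 mm⁴ = 1.139×10^-6 m⁴
Effective length L_e = K·L = 1 × 4.97 = 4.970 m
P_cr = π²EI / L_e² = π² × 10.3×10⁹ × 1.139×10^-6 / 4.970² = 4.687×10^3 N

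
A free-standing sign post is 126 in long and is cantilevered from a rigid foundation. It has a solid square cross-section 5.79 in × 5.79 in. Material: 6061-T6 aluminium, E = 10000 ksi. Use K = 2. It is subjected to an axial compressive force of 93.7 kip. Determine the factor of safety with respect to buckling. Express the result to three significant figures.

n ≈ 1.55

I = a⁴/12 = 5.79⁴/12 = 93.66 in⁴
Effective length L_e = K·L = 2 × 126 = 252.0 in
P_cr = π²EI / L_e² = π² × 10000×10³ × 93.66 / 252.0² = 1.456×10^5 lb
Factor of safety n = P_cr / P = 145.56 / 93.7 = 1.55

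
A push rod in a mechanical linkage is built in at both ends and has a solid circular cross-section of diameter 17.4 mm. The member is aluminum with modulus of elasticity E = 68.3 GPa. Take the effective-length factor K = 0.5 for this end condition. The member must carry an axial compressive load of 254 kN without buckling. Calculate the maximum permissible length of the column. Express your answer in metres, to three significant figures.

L_max ≈ 0.219 m

I = πd⁴/64 = π×17.4⁴/64 = 4.500×10^3 mm⁴
I = 4.500×10^-9 m⁴
At the buckling limit P_cr = P = 2.540×10^5 N
From P_cr = π²EI/(K·L)²:  L = (1/K)·√(π²EI/P_cr) = (1/0.5)·√(π²×6.83×10^10×4.500×10^-9/2.540×10^5)
L = 0.219 m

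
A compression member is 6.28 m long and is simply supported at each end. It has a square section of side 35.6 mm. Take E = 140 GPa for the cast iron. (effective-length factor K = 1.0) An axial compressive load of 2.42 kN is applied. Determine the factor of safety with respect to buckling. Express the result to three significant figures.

I = a⁴/12 = 35.6⁴/12 = 1.339×10^5 mm⁴
I = 1.339×10^5 mm⁴ = 1.339×10^-7 m⁴
Effective length L_e = K·L = 1 × 6.28 = 6.280 m
P_cr = π²EI / L_e² = π² × 140×10⁹ × 1.339×10^-7 / 6.280² = 4.690×10^3 N
Factor of safety n = P_cr / P = 4.6895 / 2.42 = 1.94

n ≈ 1.94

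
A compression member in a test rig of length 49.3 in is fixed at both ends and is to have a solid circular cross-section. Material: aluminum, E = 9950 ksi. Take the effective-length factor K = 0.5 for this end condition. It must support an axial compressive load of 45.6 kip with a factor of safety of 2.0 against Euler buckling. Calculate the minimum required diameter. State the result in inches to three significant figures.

d ≈ 1.84 in

Required P_cr = n·P = 2.0 × 45.6 = 91.20 kip
L_e = K·L = 0.5 × 49.3 = 24.65 in
Required I = P_cr·L_e²/(π²E) = 9.120×10^4 × 24.65² / (π² × 9.95×10^6) = 0.5643 in⁴
Solid circle: I = πd⁴/64  ⇒  d = (64I/π)^(1/4) = (64×0.5643/π)^(1/4) = 1.84 in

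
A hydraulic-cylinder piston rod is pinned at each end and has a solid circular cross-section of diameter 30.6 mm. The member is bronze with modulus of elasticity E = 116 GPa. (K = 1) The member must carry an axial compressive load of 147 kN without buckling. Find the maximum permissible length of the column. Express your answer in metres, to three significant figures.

I = πd⁴/64 = π×30.6⁴/64 = 4.304×10^4 mm⁴
I = 4.304×10^-8 m⁴
At the buckling limit P_cr = P = 1.470×10^5 N
From P_cr = π²EI/(K·L)²:  L = (1/K)·√(π²EI/P_cr) = (1/1)·√(π²×1.16×10^11×4.304×10^-8/1.470×10^5)
L = 0.579 m

L_max ≈ 0.579 m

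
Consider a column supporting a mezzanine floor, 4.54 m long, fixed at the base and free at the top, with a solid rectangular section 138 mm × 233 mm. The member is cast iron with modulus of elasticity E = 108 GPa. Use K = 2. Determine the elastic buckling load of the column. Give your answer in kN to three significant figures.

Buckling occurs about the weak axis: I_min = h·b³/12 with b = 138 mm (the shorter side).
I_min = 233×138³/12 = 5.103×10^7 mm⁴
I = 5.103×10^7 mm⁴ = 5.103×10^-5 m⁴
Effective length L_e = K·L = 2 × 4.54 = 9.080 m
P_cr = π²EI / L_e² = π² × 108×10⁹ × 5.103×10^-5 / 9.080² = 6.597×10^5 N

P_cr ≈ 660 kN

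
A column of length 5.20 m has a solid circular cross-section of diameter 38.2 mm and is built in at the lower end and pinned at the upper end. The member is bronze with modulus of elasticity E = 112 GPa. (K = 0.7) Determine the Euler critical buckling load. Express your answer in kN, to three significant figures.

I = πd⁴/64 = π×38.2⁴/64 = 1.045×10^5 mm⁴
I = 1.045×10^5 mm⁴ = 1.045×10^-7 m⁴
Effective length L_e = K·L = 0.7 × 5.20 = 3.640 m
P_cr = π²EI / L_e² = π² × 112×10⁹ × 1.045×10^-7 / 3.640² = 8.720×10^3 N

P_cr ≈ 8.72 kN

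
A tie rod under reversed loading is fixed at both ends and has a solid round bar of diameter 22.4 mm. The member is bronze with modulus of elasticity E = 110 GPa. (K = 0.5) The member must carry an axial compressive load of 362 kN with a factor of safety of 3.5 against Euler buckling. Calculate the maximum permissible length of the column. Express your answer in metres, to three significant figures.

I = πd⁴/64 = π×22.4⁴/64 = 1.236×10^4 mm⁴
I = 1.236×10^-8 m⁴
Required critical load P_cr = n·P = 3.5 × 362 = 1267 kN = 1.267×10^6 N
From P_cr = π²EI/(K·L)²:  L = (1/K)·√(π²EI/P_cr) = (1/0.5)·√(π²×1.10×10^11×1.236×10^-8/1.267×10^6)
L = 0.206 m

L_max ≈ 0.206 m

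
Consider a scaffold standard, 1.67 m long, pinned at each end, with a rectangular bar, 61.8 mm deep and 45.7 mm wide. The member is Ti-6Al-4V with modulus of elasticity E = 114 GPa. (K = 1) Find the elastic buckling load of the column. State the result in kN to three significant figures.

Buckling occurs about the weak axis: I_min = h·b³/12 with b = 45.7 mm (the shorter side).
I_min = 61.8×45.7³/12 = 4.915×10^5 mm⁴
I = 4.915×10^5 mm⁴ = 4.915×10^-7 m⁴
Effective length L_e = K·L = 1 × 1.67 = 1.670 m
P_cr = π²EI / L_e² = π² × 114×10⁹ × 4.915×10^-7 / 1.670² = 1.983×10^5 N

P_cr ≈ 198 kN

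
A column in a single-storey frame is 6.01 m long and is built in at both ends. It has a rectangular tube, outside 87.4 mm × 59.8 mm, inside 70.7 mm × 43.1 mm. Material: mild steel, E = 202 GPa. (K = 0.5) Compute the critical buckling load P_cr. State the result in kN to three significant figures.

Weak-axis I_min = (h_o·b_o³ − h_i·b_i³)/12 with b_o = 59.8, b_i = 43.10 mm (shorter outer/inner sides).
I_min = (87.4×59.8³ − 70.70×43.10³)/12 = 1.086×10^6 mm⁴
I = 1.086×10^6 mm⁴ = 1.086×10^-6 m⁴
Effective length L_e = K·L = 0.5 × 6.01 = 3.005 m
P_cr = π²EI / L_e² = π² × 202×10⁹ × 1.086×10^-6 / 3.005² = 2.397×10^5 N

P_cr ≈ 240 kN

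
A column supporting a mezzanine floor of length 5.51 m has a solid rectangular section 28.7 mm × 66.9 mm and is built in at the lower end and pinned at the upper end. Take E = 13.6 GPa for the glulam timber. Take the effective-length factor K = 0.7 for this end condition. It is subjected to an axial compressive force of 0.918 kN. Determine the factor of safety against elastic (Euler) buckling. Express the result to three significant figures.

n ≈ 1.30

Buckling occurs about the weak axis: I_min = h·b³/12 with b = 28.7 mm (the shorter side).
I_min = 66.9×28.7³/12 = 1.318×10^5 mm⁴
I = 1.318×10^5 mm⁴ = 1.318×10^-7 m⁴
Effective length L_e = K·L = 0.7 × 5.51 = 3.857 m
P_cr = π²EI / L_e² = π² × 13.6×10⁹ × 1.318×10^-7 / 3.857² = 1.189×10^3 N
Factor of safety n = P_cr / P = 1.1891 / 0.918 = 1.30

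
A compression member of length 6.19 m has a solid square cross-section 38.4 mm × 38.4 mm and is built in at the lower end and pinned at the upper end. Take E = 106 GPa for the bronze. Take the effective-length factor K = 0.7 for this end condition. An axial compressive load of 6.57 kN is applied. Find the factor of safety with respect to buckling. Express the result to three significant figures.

I = a⁴/12 = 38.4⁴/12 = 1.812×10^5 mm⁴
I = 1.812×10^5 mm⁴ = 1.812×10^-7 m⁴
Effective length L_e = K·L = 0.7 × 6.19 = 4.333 m
P_cr = π²EI / L_e² = π² × 106×10⁹ × 1.812×10^-7 / 4.333² = 1.010×10^4 N
Factor of safety n = P_cr / P = 10.097 / 6.57 = 1.54

n ≈ 1.54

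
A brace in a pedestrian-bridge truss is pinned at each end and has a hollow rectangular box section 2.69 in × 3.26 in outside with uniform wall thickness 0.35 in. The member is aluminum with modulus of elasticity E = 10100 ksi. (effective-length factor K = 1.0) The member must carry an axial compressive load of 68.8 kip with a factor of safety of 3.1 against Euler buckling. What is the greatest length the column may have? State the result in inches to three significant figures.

L_max ≈ 41.1 in

Inner dimensions: h_i = 3.26 − 2×0.35 = 2.560 in, b_i = 2.69 − 2×0.35 = 1.990 in
Weak-axis I_min = (h_o·b_o³ − h_i·b_i³)/12 with b_o = 2.69, b_i = 1.990 in (shorter outer/inner sides).
I_min = (3.26×2.69³ − 2.560×1.990³)/12 = 3.607 in⁴
Required critical load P_cr = n·P = 3.1 × 68.8 = 213.3 kip = 2.133×10^5 lb
From P_cr = π²EI/(K·L)²:  L = (1/K)·√(π²EI/P_cr) = (1/1)·√(π²×1.01×10^7×3.607/2.133×10^5)
L = 41.1 in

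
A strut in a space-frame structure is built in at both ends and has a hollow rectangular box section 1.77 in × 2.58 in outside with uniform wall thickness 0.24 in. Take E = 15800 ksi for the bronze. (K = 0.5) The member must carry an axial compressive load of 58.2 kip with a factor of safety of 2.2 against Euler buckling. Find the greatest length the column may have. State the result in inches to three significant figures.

Inner dimensions: h_i = 2.58 − 2×0.24 = 2.100 in, b_i = 1.77 − 2×0.24 = 1.290 in
Weak-axis I_min = (h_o·b_o³ − h_i·b_i³)/12 with b_o = 1.77, b_i = 1.290 in (shorter outer/inner sides).
I_min = (2.58×1.77³ − 2.100×1.290³)/12 = 0.8166 in⁴
Required critical load P_cr = n·P = 2.2 × 58.2 = 128.0 kip = 1.280×10^5 lb
From P_cr = π²EI/(K·L)²:  L = (1/K)·√(π²EI/P_cr) = (1/0.5)·√(π²×1.58×10^7×0.8166/1.280×10^5)
L = 63.1 in

L_max ≈ 63.1 in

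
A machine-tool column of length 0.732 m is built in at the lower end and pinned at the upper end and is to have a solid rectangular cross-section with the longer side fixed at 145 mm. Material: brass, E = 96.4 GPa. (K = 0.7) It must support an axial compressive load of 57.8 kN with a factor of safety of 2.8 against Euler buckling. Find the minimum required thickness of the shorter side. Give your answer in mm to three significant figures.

b ≈ 15.5 mm

Required P_cr = n·P = 2.8 × 57.8 = 161.8 kN
L_e = K·L = 0.7 × 0.732 = 0.5124 m
Required I = P_cr·L_e²/(π²E) = 1.618×10^5 × 0.5124² / (π² × 9.64×10^10) = 4.466×10^-8 m⁴
I_req = 4.466×10^4 mm⁴
Rectangle, weak axis: I_min = h·b³/12 with h = 145 mm fixed  ⇒  b = (12I/h)^(1/3) = 15.5 mm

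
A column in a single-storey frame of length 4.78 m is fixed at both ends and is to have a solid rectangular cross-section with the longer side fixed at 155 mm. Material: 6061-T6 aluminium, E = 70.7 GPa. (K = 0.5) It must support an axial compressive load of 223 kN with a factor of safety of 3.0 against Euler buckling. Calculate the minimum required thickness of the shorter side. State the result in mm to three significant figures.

Required P_cr = n·P = 3.0 × 223 = 669.0 kN
L_e = K·L = 0.5 × 4.78 = 2.390 m
Required I = P_cr·L_e²/(π²E) = 6.690×10^5 × 2.390² / (π² × 7.07×10^10) = 5.476×10^-6 m⁴
I_req = 5.476×10^6 mm⁴
Rectangle, weak axis: I_min = h·b³/12 with h = 155 mm fixed  ⇒  b = (12I/h)^(1/3) = 75.1 mm

b ≈ 75.1 mm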